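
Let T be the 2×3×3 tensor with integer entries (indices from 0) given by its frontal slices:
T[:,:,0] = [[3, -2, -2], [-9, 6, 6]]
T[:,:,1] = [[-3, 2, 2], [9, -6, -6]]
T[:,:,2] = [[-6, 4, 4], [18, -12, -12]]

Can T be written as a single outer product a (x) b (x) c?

If T = a (x) b (x) c then every fibre of T is a multiple of the corresponding factor, so read the factors off the fibres through the nonzero entry T[0,0,0] = 3.
The mode-1 fibre T[:,0,0] = [3, -9] gives a = [1, -3] (primitive direction); the mode-2 fibre T[0,:,0] = [3, -2, -2] gives b = [3, -2, -2]; then c[k] = T[0,0,k] / (a[0]·b[0]) = [3, -3, -6] / 3 = [1, -1, -2].
Expanding [1, -3] (x) [3, -2, -2] (x) [1, -1, -2] reproduces all 18 entries of T, so T = [1, -3] (x) [3, -2, -2] (x) [1, -1, -2] and rank(T) ≤ 1.
Equivalently every frontal slice T[:,:,k] is c[k] times the rank-1 matrix [1, -3] (x) [3, -2, -2]. So T has rank 1 (it is nonzero).

Yes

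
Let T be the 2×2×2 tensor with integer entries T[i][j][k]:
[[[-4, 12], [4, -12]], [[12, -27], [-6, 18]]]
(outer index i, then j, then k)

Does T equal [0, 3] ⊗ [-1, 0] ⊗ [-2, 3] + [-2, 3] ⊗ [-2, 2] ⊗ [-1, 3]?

Reconstruct entrywise from the claimed factors. For example, T[0,1,1] = -12 and Σₗ aₗ[0]bₗ[1]cₗ[1] = (0)·(0)·(3) + (-2)·(2)·(3) = -12; checking all 8 entries, every one matches. The claim holds.

Yes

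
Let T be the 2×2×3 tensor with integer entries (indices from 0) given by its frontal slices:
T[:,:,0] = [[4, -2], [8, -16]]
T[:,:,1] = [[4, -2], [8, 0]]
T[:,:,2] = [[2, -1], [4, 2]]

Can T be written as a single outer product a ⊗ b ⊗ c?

The mode-2 unfolding of T (rows indexed by j, columns by (i,k) = (0,0), (0,1), (0,2), (1,0), (1,1), (1,2)) is [[4, 4, 2, 8, 8, 4], [-2, -2, -1, -16, 0, 2]].
There the 2×2 minor on rows j ∈ {0, 1}, columns (i,k) ∈ {(0,0), (1,0)} is det [[4, 8], [-2, -16]] = -48 ≠ 0, so this unfolding has rank ≥ 2; CP rank is at least every unfolding rank, so rank(T) ≥ 2.
In particular rank(T) ≥ 2 > 1, so T is not rank-1.

No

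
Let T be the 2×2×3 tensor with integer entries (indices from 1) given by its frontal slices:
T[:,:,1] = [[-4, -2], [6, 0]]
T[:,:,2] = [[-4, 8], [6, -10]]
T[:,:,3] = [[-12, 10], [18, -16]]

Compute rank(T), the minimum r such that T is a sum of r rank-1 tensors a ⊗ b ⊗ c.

2

Lower bound: the mode-1 unfolding of T (rows indexed by i, columns by (j,k) = (1,1), (1,2), (1,3), (2,1), (2,2), (2,3)) is [[-4, -4, -12, -2, 8, 10], [6, 6, 18, 0, -10, -16]].
There the 2×2 minor on rows i ∈ {1, 2}, columns (j,k) ∈ {(1,1), (2,1)} is det [[-4, -2], [6, 0]] = 12 ≠ 0, so this unfolding has rank ≥ 2; CP rank is at least every unfolding rank, so rank(T) ≥ 2. (Unfolding ranks only ever bound the CP rank from below — rank(T) can be strictly larger than all of them — so the matching upper bound has to come from an explicit 2-term decomposition.)
Upper bound — finding two terms. Write S_k = T[:,:,k] for the frontal slices: S₁ = [[-4, -2], [6, 0]], S₂ = [[-4, 8], [6, -10]], S₃ = [[-12, 10], [18, -16]].
If T = a₁ ⊗ b₁ ⊗ c₁ + a₂ ⊗ b₂ ⊗ c₂ then each S_k = c₁[k]·a₁b₁ᵀ + c₂[k]·a₂b₂ᵀ. S₁ and S₂ are linearly independent, so a₁b₁ᵀ and a₂b₂ᵀ must span the same plane of matrices: they are the rank-1 matrices of the form x·S₁ + y·S₂.
det(x·S₁ + y·S₂) is 12·x² + 4·xy − 8·y² = 4·(3·x − 2·y)(x + y), vanishing at (x:y) = (2:3) and (1:-1).
M₁ = 2·S₁ + 3·S₂ = [[-20, 20], [30, -30]] = (-10)·[2, -3][1, -1]ᵀ and M₂ = S₁ − S₂ = [[0, -10], [0, 10]] = (-10)·[1, -1][0, 1]ᵀ, so take a₁ = [2, -3], b₁ = [1, -1], a₂ = [1, -1], b₂ = [0, 1].
Each slice is an integer combination of E₁ = a₁b₁ᵀ and E₂ = a₂b₂ᵀ: S₁ = −2·E₁ − 6·E₂, S₂ = −2·E₁ + 4·E₂, S₃ = −6·E₁ − 2·E₂; reading off coefficients, c₁ = [-2, -2, -6] and c₂ = [-6, 4, -2].
Hence T = [2, -3] ⊗ [1, -1] ⊗ [-2, -2, -6] + [1, -1] ⊗ [0, 1] ⊗ [-6, 4, -2], so rank(T) ≤ 2.
These bounds meet, so rank(T) = 2.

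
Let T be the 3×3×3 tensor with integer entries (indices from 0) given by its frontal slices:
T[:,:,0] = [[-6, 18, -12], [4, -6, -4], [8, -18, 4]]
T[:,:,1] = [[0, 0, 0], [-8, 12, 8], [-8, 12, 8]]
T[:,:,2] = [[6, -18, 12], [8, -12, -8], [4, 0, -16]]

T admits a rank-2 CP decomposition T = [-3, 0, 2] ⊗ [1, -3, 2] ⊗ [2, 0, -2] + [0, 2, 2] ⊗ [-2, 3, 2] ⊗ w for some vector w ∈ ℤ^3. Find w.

w = [-1, 2, -2]

Subtract the known terms from T to get the rank-1 residual R = [0, 2, 2] ⊗ [-2, 3, 2] ⊗ w, so R[i,j,k] = a[i]·b[j]·w[k]. Pick indices with nonzero a[1]·b[0] = (2)·(-2) = -4. Only the fibre through (1,0,·) is needed: R[1,0,:] = T[1,0,:] − Σₗ aₗ[1]bₗ[0]cₗ = [4, -8, 8] − (0)·(1)·[2, 0, -2] = [4, -8, 8]. Then w[k] = R[1,0,k] / -4 for each k, giving w = [4, -8, 8] / -4 = [-1, 2, -2].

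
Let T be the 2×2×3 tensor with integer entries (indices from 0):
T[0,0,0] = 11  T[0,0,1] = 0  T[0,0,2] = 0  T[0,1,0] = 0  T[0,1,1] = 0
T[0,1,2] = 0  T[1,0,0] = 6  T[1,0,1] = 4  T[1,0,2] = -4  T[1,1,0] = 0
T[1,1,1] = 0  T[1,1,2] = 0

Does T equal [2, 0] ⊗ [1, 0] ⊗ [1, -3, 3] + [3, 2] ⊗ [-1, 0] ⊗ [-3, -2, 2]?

Yes

Reconstruct entrywise from the claimed factors. For example, T[1,0,1] = 4 and Σₗ aₗ[1]bₗ[0]cₗ[1] = (0)·(1)·(-3) + (2)·(-1)·(-2) = 4; checking all 12 entries, every one matches. The claim holds.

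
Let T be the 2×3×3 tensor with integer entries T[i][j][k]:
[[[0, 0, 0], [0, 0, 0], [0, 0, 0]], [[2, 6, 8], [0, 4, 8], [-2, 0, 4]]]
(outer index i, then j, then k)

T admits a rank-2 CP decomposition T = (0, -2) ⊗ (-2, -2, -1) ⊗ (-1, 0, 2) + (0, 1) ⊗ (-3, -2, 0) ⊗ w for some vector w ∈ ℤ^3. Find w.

w = (-2, -2, 0)

Subtract the known terms from T to get the rank-1 residual R = (0, 1) ⊗ (-3, -2, 0) ⊗ w, so R[i,j,k] = a[i]·b[j]·w[k]. Pick indices with nonzero a[1]·b[0] = (1)·(-3) = -3. Only the fibre through (1,0,·) is needed: R[1,0,:] = T[1,0,:] − Σₗ aₗ[1]bₗ[0]cₗ = [2, 6, 8] − (-2)·(-2)·(-1, 0, 2) = [6, 6, 0]. Then w[k] = R[1,0,k] / -3 for each k, giving w = [6, 6, 0] / -3 = (-2, -2, 0).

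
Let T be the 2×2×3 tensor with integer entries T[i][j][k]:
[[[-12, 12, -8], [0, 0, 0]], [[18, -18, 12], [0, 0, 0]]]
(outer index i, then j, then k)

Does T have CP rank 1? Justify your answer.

If T = a ⊗ b ⊗ c then every fibre of T is a multiple of the corresponding factor, so read the factors off the fibres through the nonzero entry T[0,0,0] = -12.
The mode-1 fibre T[:,0,0] = [-12, 18] gives a = [2, -3] (primitive direction); the mode-2 fibre T[0,:,0] = [-12, 0] gives b = [1, 0]; then c[k] = T[0,0,k] / (a[0]·b[0]) = [-12, 12, -8] / 2 = [-6, 6, -4].
Expanding [2, -3] ⊗ [1, 0] ⊗ [-6, 6, -4] reproduces all 12 entries of T, so T = [2, -3] ⊗ [1, 0] ⊗ [-6, 6, -4] and rank(T) ≤ 1.
Equivalently every frontal slice T[:,:,k] is c[k] times the rank-1 matrix [2, -3] ⊗ [1, 0]. So T has rank 1 (it is nonzero).

Yes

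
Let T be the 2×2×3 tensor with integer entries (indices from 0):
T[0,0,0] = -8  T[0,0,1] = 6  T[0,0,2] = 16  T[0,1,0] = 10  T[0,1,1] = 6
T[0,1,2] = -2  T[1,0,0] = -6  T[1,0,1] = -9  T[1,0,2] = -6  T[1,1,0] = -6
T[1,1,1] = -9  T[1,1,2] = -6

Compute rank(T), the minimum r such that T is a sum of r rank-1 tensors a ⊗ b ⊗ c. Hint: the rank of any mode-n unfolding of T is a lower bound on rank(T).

Lower bound: in the mode-3 unfolding of T (rows indexed by k, columns by (i,j)) the 2×2 minor on rows k ∈ {0, 1}, columns (i,j) ∈ {(0,0), (0,1)} is det [[-8, 10], [6, 6]] = -108 ≠ 0, so that unfolding has rank ≥ 2 and hence rank(T) ≥ 2 (CP rank is at least every unfolding rank, though it can be larger).
Upper bound: with S_k = T[:,:,k], the two rank-1 terms a₁b₁ᵀ, a₂b₂ᵀ are the rank-1 members of the pencil x·S₀ + y·S₁.
det(x·S₀ + y·S₁) is 108·x² + 162·xy = 54·(2·x + 3·y)(x), vanishing at (x:y) = (3:-2) and (0:1).
M₁ = 3·S₀ − 2·S₁ = [[-36, 18], [0, 0]] = (-18)·(1, 0)(2, -1)ᵀ and M₂ = S₁ = [[6, 6], [-9, -9]] = 3·(2, -3)(1, 1)ᵀ, so take a₁ = (1, 0), b₁ = (2, -1), a₂ = (2, -3), b₂ = (1, 1).
Each slice is an integer combination of E₁ = a₁b₁ᵀ and E₂ = a₂b₂ᵀ: S₀ = −6·E₁ + 2·E₂, S₁ = 3·E₂, S₂ = 6·E₁ + 2·E₂; reading off coefficients, c₁ = (-6, 0, 6) and c₂ = (2, 3, 2).
Hence T = (1, 0) ⊗ (2, -1) ⊗ (-6, 0, 6) + (2, -3) ⊗ (1, 1) ⊗ (2, 3, 2), so rank(T) ≤ 2.
These bounds meet, so rank(T) = 2.

2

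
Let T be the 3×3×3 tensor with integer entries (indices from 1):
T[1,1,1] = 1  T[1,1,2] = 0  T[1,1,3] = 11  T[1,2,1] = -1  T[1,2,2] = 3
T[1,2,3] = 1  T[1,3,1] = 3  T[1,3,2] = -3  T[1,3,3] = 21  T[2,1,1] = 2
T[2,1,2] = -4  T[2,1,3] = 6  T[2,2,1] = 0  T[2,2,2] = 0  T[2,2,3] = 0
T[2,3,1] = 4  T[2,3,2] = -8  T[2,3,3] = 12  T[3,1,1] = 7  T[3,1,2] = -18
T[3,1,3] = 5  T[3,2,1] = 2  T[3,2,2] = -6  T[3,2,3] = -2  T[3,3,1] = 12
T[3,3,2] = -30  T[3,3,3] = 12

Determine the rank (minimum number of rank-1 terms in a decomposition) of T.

Lower bound: the mode-1 unfolding of T (rows indexed by i, columns by (j,k) = (1,1), (1,2), (1,3), (2,1), (2,2), (2,3), (3,1), (3,2), (3,3)) is [[1, 0, 11, -1, 3, 1, 3, -3, 21], [2, -4, 6, 0, 0, 0, 4, -8, 12], [7, -18, 5, 2, -6, -2, 12, -30, 12]].
There the 2×2 minor on rows i ∈ {1, 2}, columns (j,k) ∈ {(1,1), (1,2)} is det [[1, 0], [2, -4]] = -4 ≠ 0, so this unfolding has rank ≥ 2; CP rank is at least every unfolding rank, so rank(T) ≥ 2. (Unfolding ranks only ever bound the CP rank from below — rank(T) can be strictly larger than all of them — so the matching upper bound has to come from an explicit 2-term decomposition.)
Upper bound — finding two terms. Write S_k = T[:,:,k] for the frontal slices: S₁ = [[1, -1, 3], [2, 0, 4], [7, 2, 12]], S₂ = [[0, 3, -3], [-4, 0, -8], [-18, -6, -30]], S₃ = [[11, 1, 21], [6, 0, 12], [5, -2, 12]].
If T = a₁ ⊗ b₁ ⊗ c₁ + a₂ ⊗ b₂ ⊗ c₂ then each S_k = c₁[k]·a₁b₁ᵀ + c₂[k]·a₂b₂ᵀ. S₁ and S₂ are linearly independent, so a₁b₁ᵀ and a₂b₂ᵀ must span the same plane of matrices: they are the rank-1 matrices of the form x·S₁ + y·S₂.
The 2×2 minor of x·S₁ + y·S₂ on rows {1,2}, columns {1,2} is 2·x² − 10·xy + 12·y² = 2·(x − 3·y)(x − 2·y), vanishing at (x:y) = (3:1) and (2:1).
M₁ = 3·S₁ + S₂ = [[3, 0, 6], [2, 0, 4], [3, 0, 6]] = [3, 2, 3][1, 0, 2]ᵀ and M₂ = 2·S₁ + S₂ = [[2, 1, 3], [0, 0, 0], [-4, -2, -6]] = [1, 0, -2][2, 1, 3]ᵀ, so take a₁ = [3, 2, 3], b₁ = [1, 0, 2], a₂ = [1, 0, -2], b₂ = [2, 1, 3].
Each slice is an integer combination of E₁ = a₁b₁ᵀ and E₂ = a₂b₂ᵀ: S₁ = E₁ − E₂, S₂ = −2·E₁ + 3·E₂, S₃ = 3·E₁ + E₂; reading off coefficients, c₁ = [1, -2, 3] and c₂ = [-1, 3, 1].
Hence T = [3, 2, 3] ⊗ [1, 0, 2] ⊗ [1, -2, 3] + [1, 0, -2] ⊗ [2, 1, 3] ⊗ [-1, 3, 1], so rank(T) ≤ 2.
These bounds meet, so rank(T) = 2.

2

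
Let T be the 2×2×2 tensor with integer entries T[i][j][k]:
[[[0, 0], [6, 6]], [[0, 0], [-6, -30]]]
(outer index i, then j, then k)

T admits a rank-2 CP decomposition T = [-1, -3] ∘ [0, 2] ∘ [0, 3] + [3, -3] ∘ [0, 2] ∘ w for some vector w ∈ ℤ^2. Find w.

w = [1, 2]

Subtract the known terms from T to get the rank-1 residual R = [3, -3] ∘ [0, 2] ∘ w, so R[i,j,k] = a[i]·b[j]·w[k]. Pick indices with nonzero a[0]·b[1] = (3)·(2) = 6. Only the fibre through (0,1,·) is needed: R[0,1,:] = T[0,1,:] − Σₗ aₗ[0]bₗ[1]cₗ = [6, 6] − (-1)·(2)·[0, 3] = [6, 12]. Then w[k] = R[0,1,k] / 6 for each k, giving w = [6, 12] / 6 = [1, 2].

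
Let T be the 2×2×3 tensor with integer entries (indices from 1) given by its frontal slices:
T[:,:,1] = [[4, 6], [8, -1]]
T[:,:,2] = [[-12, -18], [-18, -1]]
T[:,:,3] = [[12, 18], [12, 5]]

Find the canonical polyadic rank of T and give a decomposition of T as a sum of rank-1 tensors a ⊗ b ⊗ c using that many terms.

rank(T) = 2

Lower bound: the mode-3 unfolding of T (rows indexed by k, columns by (i,j) = (1,1), (1,2), (2,1), (2,2)) is [[4, 6, 8, -1], [-12, -18, -18, -1], [12, 18, 12, 5]].
There the 2×2 minor on rows k ∈ {1, 2}, columns (i,j) ∈ {(1,1), (2,1)} is det [[4, 8], [-12, -18]] = 24 ≠ 0, so this unfolding has rank ≥ 2; CP rank is at least every unfolding rank, so rank(T) ≥ 2. (Flattening ranks never certify an upper bound on CP rank; for that we must actually write T with 2 rank-1 terms.)
Upper bound — finding two terms. Write S_k = T[:,:,k] for the frontal slices: S₁ = [[4, 6], [8, -1]], S₂ = [[-12, -18], [-18, -1]], S₃ = [[12, 18], [12, 5]].
If T = a₁ ⊗ b₁ ⊗ c₁ + a₂ ⊗ b₂ ⊗ c₂ then each S_k = c₁[k]·a₁b₁ᵀ + c₂[k]·a₂b₂ᵀ. S₁ and S₂ are linearly independent, so a₁b₁ᵀ and a₂b₂ᵀ must span the same plane of matrices: they are the rank-1 matrices of the form x·S₁ + y·S₂.
det(x·S₁ + y·S₂) is −52·x² + 260·xy − 312·y² = (-52)·(x − 3·y)(x − 2·y), vanishing at (x:y) = (3:1) and (2:1).
M₁ = 3·S₁ + S₂ = [[0, 0], [6, -4]] = 2·(0, 1)(3, -2)ᵀ and M₂ = 2·S₁ + S₂ = [[-4, -6], [-2, -3]] = −(2, 1)(2, 3)ᵀ, so take a₁ = (0, 1), b₁ = (3, -2), a₂ = (2, 1), b₂ = (2, 3).
Each slice is an integer combination of E₁ = a₁b₁ᵀ and E₂ = a₂b₂ᵀ: S₁ = 2·E₁ + E₂, S₂ = −4·E₁ − 3·E₂, S₃ = 2·E₁ + 3·E₂; reading off coefficients, c₁ = (2, -4, 2) and c₂ = (1, -3, 3).
Hence T = (0, 1) ⊗ (3, -2) ⊗ (2, -4, 2) + (2, 1) ⊗ (2, 3) ⊗ (1, -3, 3), so rank(T) ≤ 2.
These bounds meet, so rank(T) = 2.
Check entry T[1,2,3] = 18: (0)·(-2)·(2) + (2)·(3)·(3) = 18.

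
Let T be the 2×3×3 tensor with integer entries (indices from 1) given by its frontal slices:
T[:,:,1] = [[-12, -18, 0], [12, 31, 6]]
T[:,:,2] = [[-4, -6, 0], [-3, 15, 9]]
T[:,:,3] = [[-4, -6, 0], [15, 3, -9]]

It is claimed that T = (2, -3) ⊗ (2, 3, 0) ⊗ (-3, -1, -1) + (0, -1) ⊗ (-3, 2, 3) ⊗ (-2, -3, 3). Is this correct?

Yes

Reconstruct entrywise from the claimed factors. For example, T[1,2,3] = -6 and Σₗ aₗ[1]bₗ[2]cₗ[3] = (2)·(3)·(-1) + (0)·(2)·(3) = -6; checking all 18 entries, every one matches. The claim holds.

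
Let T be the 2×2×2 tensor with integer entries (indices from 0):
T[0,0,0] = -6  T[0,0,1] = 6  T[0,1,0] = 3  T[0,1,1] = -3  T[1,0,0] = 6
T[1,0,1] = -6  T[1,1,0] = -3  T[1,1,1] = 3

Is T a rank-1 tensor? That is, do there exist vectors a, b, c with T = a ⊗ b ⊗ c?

If T = a ⊗ b ⊗ c then every fibre of T is a multiple of the corresponding factor, so read the factors off the fibres through the nonzero entry T[0,0,0] = -6.
The mode-1 fibre T[:,0,0] = [-6, 6] gives a = [1, -1] (primitive direction); the mode-2 fibre T[0,:,0] = [-6, 3] gives b = [2, -1]; then c[k] = T[0,0,k] / (a[0]·b[0]) = [-6, 6] / 2 = [-3, 3].
Expanding [1, -1] ⊗ [2, -1] ⊗ [-3, 3] reproduces all 8 entries of T, so T = [1, -1] ⊗ [2, -1] ⊗ [-3, 3] and rank(T) ≤ 1.
Equivalently every frontal slice T[:,:,k] is c[k] times the rank-1 matrix [1, -1] ⊗ [2, -1]. So T has rank 1 (it is nonzero).

Yes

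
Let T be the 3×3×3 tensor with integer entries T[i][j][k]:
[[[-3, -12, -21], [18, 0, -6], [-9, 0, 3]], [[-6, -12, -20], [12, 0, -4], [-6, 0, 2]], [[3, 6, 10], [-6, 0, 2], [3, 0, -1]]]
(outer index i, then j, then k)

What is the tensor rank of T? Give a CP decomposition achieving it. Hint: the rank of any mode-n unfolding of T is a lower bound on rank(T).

Lower bound: the mode-1 unfolding of T (rows indexed by i, columns by (j,k) = (0,0), (0,1), (0,2), (1,0), (1,1), (1,2), (2,0), (2,1), (2,2)) is [[-3, -12, -21, 18, 0, -6, -9, 0, 3], [-6, -12, -20, 12, 0, -4, -6, 0, 2], [3, 6, 10, -6, 0, 2, 3, 0, -1]].
There the 2×2 minor on rows i ∈ {0, 1}, columns (j,k) ∈ {(0,0), (0,1)} is det [[-3, -12], [-6, -12]] = -36 ≠ 0, so this unfolding has rank ≥ 2; CP rank is at least every unfolding rank, so rank(T) ≥ 2. (Unfolding ranks only ever bound the CP rank from below — rank(T) can be strictly larger than all of them — so the matching upper bound has to come from an explicit 2-term decomposition.)
Upper bound — finding two terms. Write S_k = T[:,:,k] for the frontal slices: S₀ = [[-3, 18, -9], [-6, 12, -6], [3, -6, 3]], S₁ = [[-12, 0, 0], [-12, 0, 0], [6, 0, 0]], S₂ = [[-21, -6, 3], [-20, -4, 2], [10, 2, -1]].
If T = a₁ ⊗ b₁ ⊗ c₁ + a₂ ⊗ b₂ ⊗ c₂ then each S_k = c₁[k]·a₁b₁ᵀ + c₂[k]·a₂b₂ᵀ. S₀ and S₁ are linearly independent, so a₁b₁ᵀ and a₂b₂ᵀ must span the same plane of matrices: they are the rank-1 matrices of the form x·S₀ + y·S₁.
The 2×2 minor of x·S₀ + y·S₁ on rows {0,1}, columns {0,1} is 72·x² + 72·xy = 72·(x + y)(x), vanishing at (x:y) = (1:-1) and (0:1).
M₁ = S₀ − S₁ = [[9, 18, -9], [6, 12, -6], [-3, -6, 3]] = 3·(3, 2, -1)(1, 2, -1)ᵀ and M₂ = S₁ = [[-12, 0, 0], [-12, 0, 0], [6, 0, 0]] = (-6)·(2, 2, -1)(1, 0, 0)ᵀ, so take a₁ = (3, 2, -1), b₁ = (1, 2, -1), a₂ = (2, 2, -1), b₂ = (1, 0, 0).
Each slice is an integer combination of E₁ = a₁b₁ᵀ and E₂ = a₂b₂ᵀ: S₀ = 3·E₁ − 6·E₂, S₁ = −6·E₂, S₂ = −E₁ − 9·E₂; reading off coefficients, c₁ = (3, 0, -1) and c₂ = (-6, -6, -9).
Hence T = (3, 2, -1) ⊗ (1, 2, -1) ⊗ (3, 0, -1) + (2, 2, -1) ⊗ (1, 0, 0) ⊗ (-6, -6, -9), so rank(T) ≤ 2.
These bounds meet, so rank(T) = 2.

rank(T) = 2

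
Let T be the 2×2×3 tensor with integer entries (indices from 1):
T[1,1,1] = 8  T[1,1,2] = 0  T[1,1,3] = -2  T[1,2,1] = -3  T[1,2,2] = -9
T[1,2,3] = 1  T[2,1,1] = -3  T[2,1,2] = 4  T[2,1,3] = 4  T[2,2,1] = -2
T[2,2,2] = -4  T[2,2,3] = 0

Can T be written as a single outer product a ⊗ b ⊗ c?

No

The mode-3 unfolding of T (rows indexed by k, columns by (i,j) = (1,1), (1,2), (2,1), (2,2)) is [[8, -3, -3, -2], [0, -9, 4, -4], [-2, 1, 4, 0]].
There the 3×3 minor on rows k ∈ {1, 2, 3}, columns (i,j) ∈ {(1,1), (1,2), (2,1)} is det [[8, -3, -3], [0, -9, 4], [-2, 1, 4]] = -242 ≠ 0, so this unfolding has rank ≥ 3; CP rank is at least every unfolding rank, so rank(T) ≥ 3.
In particular rank(T) ≥ 3 > 1, so T is not rank-1.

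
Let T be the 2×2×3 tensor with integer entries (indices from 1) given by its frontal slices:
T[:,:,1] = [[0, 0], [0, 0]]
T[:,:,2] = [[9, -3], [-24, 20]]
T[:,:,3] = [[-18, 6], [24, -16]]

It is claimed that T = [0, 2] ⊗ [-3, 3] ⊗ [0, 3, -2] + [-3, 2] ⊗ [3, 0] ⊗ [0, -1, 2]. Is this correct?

Reconstruct entry (1,2,2) from the claimed factors: Σₗ aₗ[1]bₗ[2]cₗ[2] = (0)·(3)·(3) + (-3)·(0)·(-1) = 0, but T[1,2,2] = -3. The claim is false.

No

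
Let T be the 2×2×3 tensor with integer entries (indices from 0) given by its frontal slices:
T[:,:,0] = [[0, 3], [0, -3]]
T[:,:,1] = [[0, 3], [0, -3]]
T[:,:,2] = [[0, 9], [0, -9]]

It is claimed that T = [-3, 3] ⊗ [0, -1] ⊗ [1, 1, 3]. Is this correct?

Reconstruct entrywise from the claimed factors. For example, T[1,0,1] = 0 and Σₗ aₗ[1]bₗ[0]cₗ[1] = (3)·(0)·(1) = 0; checking all 12 entries, every one matches. The claim holds.

Yes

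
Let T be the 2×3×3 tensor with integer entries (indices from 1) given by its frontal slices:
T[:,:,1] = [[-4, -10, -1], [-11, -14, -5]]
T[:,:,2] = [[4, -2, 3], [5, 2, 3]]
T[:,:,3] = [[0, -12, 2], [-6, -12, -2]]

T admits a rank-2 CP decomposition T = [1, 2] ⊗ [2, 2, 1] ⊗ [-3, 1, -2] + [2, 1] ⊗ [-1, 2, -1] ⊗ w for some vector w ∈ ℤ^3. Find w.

w = [-1, -1, -2]

Subtract the known terms from T to get the rank-1 residual R = [2, 1] ⊗ [-1, 2, -1] ⊗ w, so R[i,j,k] = a[i]·b[j]·w[k]. Pick indices with nonzero a[1]·b[1] = (2)·(-1) = -2. Only the fibre through (1,1,·) is needed: R[1,1,:] = T[1,1,:] − Σₗ aₗ[1]bₗ[1]cₗ = [-4, 4, 0] − (1)·(2)·[-3, 1, -2] = [2, 2, 4]. Then w[k] = R[1,1,k] / -2 for each k, giving w = [2, 2, 4] / -2 = [-1, -1, -2].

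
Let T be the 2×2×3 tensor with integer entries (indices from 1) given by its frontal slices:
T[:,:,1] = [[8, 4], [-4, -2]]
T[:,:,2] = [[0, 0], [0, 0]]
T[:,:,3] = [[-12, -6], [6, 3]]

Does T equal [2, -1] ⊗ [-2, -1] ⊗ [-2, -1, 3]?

Reconstruct entry (1,1,2) from the claimed factors: Σₗ aₗ[1]bₗ[1]cₗ[2] = (2)·(-2)·(-1) = 4, but T[1,1,2] = 0. The claim is false.

No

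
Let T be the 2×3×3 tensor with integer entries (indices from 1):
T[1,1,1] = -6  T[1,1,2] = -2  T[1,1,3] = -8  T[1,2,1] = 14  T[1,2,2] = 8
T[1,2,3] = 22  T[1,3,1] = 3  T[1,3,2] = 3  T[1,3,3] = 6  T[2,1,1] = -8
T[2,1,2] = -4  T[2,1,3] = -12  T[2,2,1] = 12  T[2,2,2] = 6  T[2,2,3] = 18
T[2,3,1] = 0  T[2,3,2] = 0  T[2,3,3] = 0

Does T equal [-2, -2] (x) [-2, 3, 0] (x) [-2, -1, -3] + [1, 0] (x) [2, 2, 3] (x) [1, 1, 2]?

Reconstruct entrywise from the claimed factors. For example, T[1,3,3] = 6 and Σₗ aₗ[1]bₗ[3]cₗ[3] = (-2)·(0)·(-3) + (1)·(3)·(2) = 6; checking all 18 entries, every one matches. The claim holds.

Yes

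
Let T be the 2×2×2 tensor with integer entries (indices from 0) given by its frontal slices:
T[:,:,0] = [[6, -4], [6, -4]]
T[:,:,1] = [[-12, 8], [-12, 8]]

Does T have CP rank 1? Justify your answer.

Yes

If T = a ⊗ b ⊗ c then every fibre of T is a multiple of the corresponding factor, so read the factors off the fibres through the nonzero entry T[0,0,0] = 6.
The mode-1 fibre T[:,0,0] = [6, 6] gives a = [1, 1] (primitive direction); the mode-2 fibre T[0,:,0] = [6, -4] gives b = [3, -2]; then c[k] = T[0,0,k] / (a[0]·b[0]) = [6, -12] / 3 = [2, -4].
Expanding [1, 1] ⊗ [3, -2] ⊗ [2, -4] reproduces all 8 entries of T, so T = [1, 1] ⊗ [3, -2] ⊗ [2, -4] and rank(T) ≤ 1.
Equivalently every frontal slice T[:,:,k] is c[k] times the rank-1 matrix [1, 1] ⊗ [3, -2]. So T has rank 1 (it is nonzero).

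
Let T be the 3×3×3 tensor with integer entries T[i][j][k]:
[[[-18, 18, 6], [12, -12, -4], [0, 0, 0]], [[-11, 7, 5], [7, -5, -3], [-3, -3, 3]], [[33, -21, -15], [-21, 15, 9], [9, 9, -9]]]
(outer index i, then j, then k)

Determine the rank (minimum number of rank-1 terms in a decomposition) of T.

2

Lower bound: in the mode-3 unfolding of T (rows indexed by k, columns by (i,j)) the 2×2 minor on rows k ∈ {0, 1}, columns (i,j) ∈ {(0,0), (1,0)} is det [[-18, -11], [18, 7]] = 72 ≠ 0, so that unfolding has rank ≥ 2 and hence rank(T) ≥ 2 (CP rank is at least every unfolding rank, though it can be larger).
Upper bound: with S_k = T[:,:,k], the two rank-1 terms a₁b₁ᵀ, a₂b₂ᵀ are the rank-1 members of the pencil x·S₀ + y·S₁.
The 2×2 minor of x·S₀ + y·S₁ on rows {0,1}, columns {0,1} is 6·x² − 6·y² = 6·(x − y)(x + y), vanishing at (x:y) = (1:1) and (1:-1).
M₁ = S₀ + S₁ = [[0, 0, 0], [-4, 2, -6], [12, -6, 18]] = (-2)·[0, 1, -3][2, -1, 3]ᵀ and M₂ = S₀ − S₁ = [[-36, 24, 0], [-18, 12, 0], [54, -36, 0]] = (-6)·[2, 1, -3][3, -2, 0]ᵀ, so take a₁ = [0, 1, -3], b₁ = [2, -1, 3], a₂ = [2, 1, -3], b₂ = [3, -2, 0].
Each slice is an integer combination of E₁ = a₁b₁ᵀ and E₂ = a₂b₂ᵀ: S₀ = −E₁ − 3·E₂, S₁ = −E₁ + 3·E₂, S₂ = E₁ + E₂; reading off coefficients, c₁ = [-1, -1, 1] and c₂ = [-3, 3, 1].
Hence T = [0, 1, -3] ⊗ [2, -1, 3] ⊗ [-1, -1, 1] + [2, 1, -3] ⊗ [3, -2, 0] ⊗ [-3, 3, 1], so rank(T) ≤ 2.
These bounds meet, so rank(T) = 2.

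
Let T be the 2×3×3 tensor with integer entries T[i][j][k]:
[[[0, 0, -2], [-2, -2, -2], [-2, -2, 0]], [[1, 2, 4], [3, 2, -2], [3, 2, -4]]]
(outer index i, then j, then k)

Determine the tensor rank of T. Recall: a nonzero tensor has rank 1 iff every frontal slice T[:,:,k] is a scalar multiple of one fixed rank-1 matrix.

3

Lower bound: the mode-2 unfolding of T (rows indexed by j, columns by (i,k) = (0,0), (0,1), (0,2), (1,0), (1,1), (1,2)) is [[0, 0, -2, 1, 2, 4], [-2, -2, -2, 3, 2, -2], [-2, -2, 0, 3, 2, -4]].
There the 3×3 minor on rows j ∈ {0, 1, 2}, columns (i,k) ∈ {(0,0), (0,2), (1,0)} is det [[0, -2, 1], [-2, -2, 3], [-2, 0, 3]] = -4 ≠ 0, so this unfolding has rank ≥ 3; CP rank is at least every unfolding rank, so rank(T) ≥ 3. (Flattening ranks never certify an upper bound on CP rank; for that we must actually write T with 3 rank-1 terms.)
Upper bound: T is a sum of 3 rank-1 terms, T = [0, 1] ⊗ [1, -1, -1] ⊗ [1, 2, 2] + [1, -2] ⊗ [0, 1, 1] ⊗ [-2, -2, 2] + [1, -1] ⊗ [1, 2, 1] ⊗ [0, 0, -2] (one valid choice — decompositions are not unique — normalised so each a, b is primitive with positive first nonzero entry; check it by expanding all entries), so rank(T) ≤ 3.
These bounds meet, so rank(T) = 3.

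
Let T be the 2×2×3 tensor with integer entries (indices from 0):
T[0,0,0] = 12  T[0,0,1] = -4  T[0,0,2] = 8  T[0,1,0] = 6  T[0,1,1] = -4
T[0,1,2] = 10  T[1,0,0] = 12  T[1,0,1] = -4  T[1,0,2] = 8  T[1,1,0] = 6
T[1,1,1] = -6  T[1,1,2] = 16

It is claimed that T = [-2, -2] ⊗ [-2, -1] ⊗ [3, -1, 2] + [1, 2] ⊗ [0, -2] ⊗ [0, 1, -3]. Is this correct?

Reconstruct entrywise from the claimed factors. For example, T[0,1,0] = 6 and Σₗ aₗ[0]bₗ[1]cₗ[0] = (-2)·(-1)·(3) + (1)·(-2)·(0) = 6; checking all 12 entries, every one matches. The claim holds.

Yes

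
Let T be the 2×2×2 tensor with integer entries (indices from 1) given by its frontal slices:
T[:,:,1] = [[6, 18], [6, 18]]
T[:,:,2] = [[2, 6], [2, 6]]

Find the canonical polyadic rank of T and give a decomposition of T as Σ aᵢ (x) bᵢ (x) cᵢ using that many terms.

rank(T) = 1

Lower bound: T ≠ 0 (e.g. T[1,1,1] = 6), so rank(T) ≥ 1.
Upper bound: if T = a (x) b (x) c then every fibre of T is a multiple of the corresponding factor, so read the factors off the fibres through the nonzero entry T[1,1,1] = 6.
The mode-1 fibre T[:,1,1] = [6, 6] gives a = [1, 1] (primitive direction); the mode-2 fibre T[1,:,1] = [6, 18] gives b = [1, 3]; then c[k] = T[1,1,k] / (a[1]·b[1]) = [6, 2] / 1 = [6, 2].
Expanding [1, 1] (x) [1, 3] (x) [6, 2] reproduces all 8 entries of T, so T = [1, 1] (x) [1, 3] (x) [6, 2] and rank(T) ≤ 1.
These bounds meet, so rank(T) = 1.
Check entry T[2,1,2] = 2: (1)·(1)·(2) = 2.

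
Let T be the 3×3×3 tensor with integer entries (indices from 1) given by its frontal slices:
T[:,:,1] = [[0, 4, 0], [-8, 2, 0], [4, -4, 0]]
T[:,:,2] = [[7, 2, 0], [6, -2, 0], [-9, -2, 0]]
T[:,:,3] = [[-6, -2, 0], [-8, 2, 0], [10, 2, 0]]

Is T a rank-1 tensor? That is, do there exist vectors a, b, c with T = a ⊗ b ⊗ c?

No

The mode-1 unfolding of T (rows indexed by i, columns by (j,k) = (1,1), (1,2), (1,3), (2,1), (2,2), (2,3), (3,1), (3,2), (3,3)) is [[0, 7, -6, 4, 2, -2, 0, 0, 0], [-8, 6, -8, 2, -2, 2, 0, 0, 0], [4, -9, 10, -4, -2, 2, 0, 0, 0]].
There the 3×3 minor on rows i ∈ {1, 2, 3}, columns (j,k) ∈ {(1,1), (1,2), (1,3)} is det [[0, 7, -6], [-8, 6, -8], [4, -9, 10]] = 48 ≠ 0, so this unfolding has rank ≥ 3; CP rank is at least every unfolding rank, so rank(T) ≥ 3.
In particular rank(T) ≥ 3 > 1, so T is not rank-1.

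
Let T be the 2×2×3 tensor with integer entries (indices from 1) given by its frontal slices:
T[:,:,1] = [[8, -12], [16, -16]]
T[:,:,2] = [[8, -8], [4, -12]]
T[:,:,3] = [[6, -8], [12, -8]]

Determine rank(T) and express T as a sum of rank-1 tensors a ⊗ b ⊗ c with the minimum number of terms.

rank(T) = 3

Lower bound: the mode-3 unfolding of T (rows indexed by k, columns by (i,j) = (1,1), (1,2), (2,1), (2,2)) is [[8, -12, 16, -16], [8, -8, 4, -12], [6, -8, 12, -8]].
There the 3×3 minor on rows k ∈ {1, 2, 3}, columns (i,j) ∈ {(1,1), (1,2), (2,1)} is det [[8, -12, 16], [8, -8, 4], [6, -8, 12]] = 96 ≠ 0, so this unfolding has rank ≥ 3; CP rank is at least every unfolding rank, so rank(T) ≥ 3. (Flattening ranks never certify an upper bound on CP rank; for that we must actually write T with 3 rank-1 terms.)
Upper bound: T is a sum of 3 rank-1 terms, T = (1, -2) ⊗ (1, 0) ⊗ (-2, 2, -2) + (1, 1) ⊗ (1, -1) ⊗ (8, 4, 8) + (1, 2) ⊗ (1, -2) ⊗ (2, 2, 0) (written with every a and b primitive with positive leading entry and the scale carried by c; CP decompositions are not unique, and this one is verified by expanding entrywise), so rank(T) ≤ 3.
These bounds meet, so rank(T) = 3.
Check entry T[1,1,2] = 8: (1)·(1)·(2) + (1)·(1)·(4) + (1)·(1)·(2) = 8.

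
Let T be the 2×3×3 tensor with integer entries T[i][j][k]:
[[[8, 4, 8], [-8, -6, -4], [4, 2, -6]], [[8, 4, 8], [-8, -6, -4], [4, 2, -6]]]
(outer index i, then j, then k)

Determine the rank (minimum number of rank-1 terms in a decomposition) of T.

Lower bound: the mode-3 unfolding of T (rows indexed by k, columns by (i,j) = (0,0), (0,1), (0,2), (1,0), (1,1), (1,2)) is [[8, -8, 4, 8, -8, 4], [4, -6, 2, 4, -6, 2], [8, -4, -6, 8, -4, -6]].
There the 3×3 minor on rows k ∈ {0, 1, 2}, columns (i,j) ∈ {(0,0), (0,1), (0,2)} is det [[8, -8, 4], [4, -6, 2], [8, -4, -6]] = 160 ≠ 0, so this unfolding has rank ≥ 3; CP rank is at least every unfolding rank, so rank(T) ≥ 3. (Flattening ranks never certify an upper bound on CP rank; for that we must actually write T with 3 rank-1 terms.)
Upper bound: T is a sum of 3 rank-1 terms, T = [1, 1] ⊗ [0, 0, 1] ⊗ [4, 0, -2] + [1, 1] ⊗ [0, 1, -1] ⊗ [-4, -4, 0] + [1, 1] ⊗ [2, -1, -1] ⊗ [4, 2, 4] (written with every a and b primitive with positive leading entry and the scale carried by c; CP decompositions are not unique, and this one is verified by expanding entrywise), so rank(T) ≤ 3.
These bounds meet, so rank(T) = 3.

3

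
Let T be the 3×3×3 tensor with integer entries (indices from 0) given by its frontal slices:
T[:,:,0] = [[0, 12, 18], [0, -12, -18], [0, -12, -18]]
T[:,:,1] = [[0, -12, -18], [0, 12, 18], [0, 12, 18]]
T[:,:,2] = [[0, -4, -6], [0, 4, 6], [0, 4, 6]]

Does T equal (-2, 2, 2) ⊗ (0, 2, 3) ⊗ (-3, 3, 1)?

Yes

Reconstruct entrywise from the claimed factors. For example, T[2,0,0] = 0 and Σₗ aₗ[2]bₗ[0]cₗ[0] = (2)·(0)·(-3) = 0; checking all 27 entries, every one matches. The claim holds.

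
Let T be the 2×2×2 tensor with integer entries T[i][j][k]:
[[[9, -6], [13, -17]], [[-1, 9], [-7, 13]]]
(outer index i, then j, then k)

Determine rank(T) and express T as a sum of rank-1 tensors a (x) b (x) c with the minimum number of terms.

rank(T) = 2

Lower bound: in the mode-3 unfolding of T (rows indexed by k, columns by (i,j)) the 2×2 minor on rows k ∈ {0, 1}, columns (i,j) ∈ {(0,0), (0,1)} is det [[9, 13], [-6, -17]] = -75 ≠ 0, so that unfolding has rank ≥ 2 and hence rank(T) ≥ 2 (CP rank is at least every unfolding rank, though it can be larger).
Upper bound: with S_k = T[:,:,k], the two rank-1 terms a₁b₁ᵀ, a₂b₂ᵀ are the rank-1 members of the pencil x·S₀ + y·S₁.
det(x·S₀ + y·S₁) is −50·x² + 25·xy + 75·y² = (-25)·(2·x − 3·y)(x + y), vanishing at (x:y) = (3:2) and (1:-1).
M₁ = 3·S₀ + 2·S₁ = [[15, 5], [15, 5]] = 5·[1, 1][3, 1]ᵀ and M₂ = S₀ − S₁ = [[15, 30], [-10, -20]] = 5·[3, -2][1, 2]ᵀ, so take a₁ = [1, 1], b₁ = [3, 1], a₂ = [3, -2], b₂ = [1, 2].
Each slice is an integer combination of E₁ = a₁b₁ᵀ and E₂ = a₂b₂ᵀ: S₀ = E₁ + 2·E₂, S₁ = E₁ − 3·E₂; reading off coefficients, c₁ = [1, 1] and c₂ = [2, -3].
Hence T = [1, 1] (x) [3, 1] (x) [1, 1] + [3, -2] (x) [1, 2] (x) [2, -3], so rank(T) ≤ 2.
These bounds meet, so rank(T) = 2.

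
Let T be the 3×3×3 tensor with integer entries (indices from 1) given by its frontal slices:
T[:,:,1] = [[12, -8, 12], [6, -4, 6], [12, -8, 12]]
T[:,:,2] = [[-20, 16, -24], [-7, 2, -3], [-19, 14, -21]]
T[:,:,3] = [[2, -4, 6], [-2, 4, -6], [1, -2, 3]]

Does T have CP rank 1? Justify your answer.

No

The mode-2 unfolding of T (rows indexed by j, columns by (i,k) = (1,1), (1,2), (1,3), (2,1), (2,2), (2,3), (3,1), (3,2), (3,3)) is [[12, -20, 2, 6, -7, -2, 12, -19, 1], [-8, 16, -4, -4, 2, 4, -8, 14, -2], [12, -24, 6, 6, -3, -6, 12, -21, 3]].
There the 2×2 minor on rows j ∈ {1, 2}, columns (i,k) ∈ {(1,1), (1,2)} is det [[12, -20], [-8, 16]] = 32 ≠ 0, so this unfolding has rank ≥ 2; CP rank is at least every unfolding rank, so rank(T) ≥ 2.
In particular rank(T) ≥ 2 > 1, so T is not rank-1.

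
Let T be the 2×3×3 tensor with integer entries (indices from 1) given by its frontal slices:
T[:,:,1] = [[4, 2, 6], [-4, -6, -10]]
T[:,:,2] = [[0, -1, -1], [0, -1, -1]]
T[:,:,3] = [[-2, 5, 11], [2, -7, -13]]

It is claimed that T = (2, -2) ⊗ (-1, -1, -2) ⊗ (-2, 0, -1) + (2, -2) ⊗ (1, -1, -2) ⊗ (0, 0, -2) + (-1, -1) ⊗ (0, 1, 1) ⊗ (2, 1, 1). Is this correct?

Yes

Reconstruct entrywise from the claimed factors. For example, T[1,1,3] = -2 and Σₗ aₗ[1]bₗ[1]cₗ[3] = (2)·(-1)·(-1) + (2)·(1)·(-2) + (-1)·(0)·(1) = -2; checking all 18 entries, every one matches. The claim holds.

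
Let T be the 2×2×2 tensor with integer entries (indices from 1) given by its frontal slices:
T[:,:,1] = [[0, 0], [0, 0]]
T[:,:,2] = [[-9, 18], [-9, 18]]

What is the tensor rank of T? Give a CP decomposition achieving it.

rank(T) = 1

Lower bound: T ≠ 0 (e.g. T[1,1,2] = -9), so rank(T) ≥ 1.
Upper bound: if T = a ⊗ b ⊗ c then every fibre of T is a multiple of the corresponding factor, so read the factors off the fibres through the nonzero entry T[1,1,2] = -9.
The mode-1 fibre T[:,1,2] = [-9, -9] gives a = [1, 1] (primitive direction); the mode-2 fibre T[1,:,2] = [-9, 18] gives b = [1, -2]; then c[k] = T[1,1,k] / (a[1]·b[1]) = [0, -9] / 1 = [0, -9].
Expanding [1, 1] ⊗ [1, -2] ⊗ [0, -9] reproduces all 8 entries of T, so T = [1, 1] ⊗ [1, -2] ⊗ [0, -9] and rank(T) ≤ 1.
These bounds meet, so rank(T) = 1.
Check entry T[1,2,2] = 18: (1)·(-2)·(-9) = 18.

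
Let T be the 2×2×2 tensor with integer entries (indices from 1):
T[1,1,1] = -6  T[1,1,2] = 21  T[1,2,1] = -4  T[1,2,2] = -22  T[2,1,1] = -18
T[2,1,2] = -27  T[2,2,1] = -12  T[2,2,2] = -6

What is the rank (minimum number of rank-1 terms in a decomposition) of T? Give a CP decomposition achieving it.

rank(T) = 2

Lower bound: in the mode-3 unfolding of T (rows indexed by k, columns by (i,j)) the 2×2 minor on rows k ∈ {1, 2}, columns (i,j) ∈ {(1,1), (1,2)} is det [[-6, -4], [21, -22]] = 216 ≠ 0, so that unfolding has rank ≥ 2 and hence rank(T) ≥ 2 (CP rank is at least every unfolding rank, though it can be larger).
Upper bound: with S_k = T[:,:,k], the two rank-1 terms a₁b₁ᵀ, a₂b₂ᵀ are the rank-1 members of the pencil x·S₁ + y·S₂.
det(x·S₁ + y·S₂) is −720·xy − 720·y² = (-720)·(y)(x + y), vanishing at (x:y) = (1:0) and (1:-1).
M₁ = S₁ = [[-6, -4], [-18, -12]] = (-2)·[1, 3][3, 2]ᵀ and M₂ = S₁ − S₂ = [[-27, 18], [9, -6]] = (-3)·[3, -1][3, -2]ᵀ, so take a₁ = [1, 3], b₁ = [3, 2], a₂ = [3, -1], b₂ = [3, -2].
Each slice is an integer combination of E₁ = a₁b₁ᵀ and E₂ = a₂b₂ᵀ: S₁ = −2·E₁, S₂ = −2·E₁ + 3·E₂; reading off coefficients, c₁ = [-2, -2] and c₂ = [0, 3].
Hence T = [1, 3] ⊗ [3, 2] ⊗ [-2, -2] + [3, -1] ⊗ [3, -2] ⊗ [0, 3], so rank(T) ≤ 2.
These bounds meet, so rank(T) = 2.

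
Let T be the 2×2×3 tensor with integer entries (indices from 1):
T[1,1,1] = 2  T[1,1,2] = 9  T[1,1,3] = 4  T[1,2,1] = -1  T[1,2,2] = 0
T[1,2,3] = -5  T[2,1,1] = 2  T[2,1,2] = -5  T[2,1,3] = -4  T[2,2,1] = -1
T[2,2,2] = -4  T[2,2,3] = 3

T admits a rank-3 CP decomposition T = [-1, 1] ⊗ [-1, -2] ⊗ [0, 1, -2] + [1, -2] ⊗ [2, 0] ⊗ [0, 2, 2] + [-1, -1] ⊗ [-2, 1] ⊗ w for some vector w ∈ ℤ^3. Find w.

w = [1, 2, 1]

Subtract the known terms from T to get the rank-1 residual R = [-1, -1] ⊗ [-2, 1] ⊗ w, so R[i,j,k] = a[i]·b[j]·w[k]. Pick indices with nonzero a[1]·b[1] = (-1)·(-2) = 2. Only the fibre through (1,1,·) is needed: R[1,1,:] = T[1,1,:] − Σₗ aₗ[1]bₗ[1]cₗ = [2, 9, 4] − (-1)·(-1)·[0, 1, -2] − (1)·(2)·[0, 2, 2] = [2, 4, 2]. Then w[k] = R[1,1,k] / 2 for each k, giving w = [2, 4, 2] / 2 = [1, 2, 1].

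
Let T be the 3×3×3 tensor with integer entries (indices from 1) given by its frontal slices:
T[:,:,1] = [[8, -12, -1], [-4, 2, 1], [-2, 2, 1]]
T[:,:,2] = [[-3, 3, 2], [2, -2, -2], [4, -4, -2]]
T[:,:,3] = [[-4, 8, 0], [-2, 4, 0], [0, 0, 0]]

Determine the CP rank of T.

3

Lower bound: the mode-3 unfolding of T (rows indexed by k, columns by (i,j) = (1,1), (1,2), (1,3), (2,1), (2,2), (2,3), (3,1), (3,2), (3,3)) is [[8, -12, -1, -4, 2, 1, -2, 2, 1], [-3, 3, 2, 2, -2, -2, 4, -4, -2], [-4, 8, 0, -2, 4, 0, 0, 0, 0]].
There the 3×3 minor on rows k ∈ {1, 2, 3}, columns (i,j) ∈ {(1,1), (1,2), (1,3)} is det [[8, -12, -1], [-3, 3, 2], [-4, 8, 0]] = -20 ≠ 0, so this unfolding has rank ≥ 3; CP rank is at least every unfolding rank, so rank(T) ≥ 3. (Unfolding ranks only ever bound the CP rank from below — rank(T) can be strictly larger than all of them — so the matching upper bound has to come from an explicit 3-term decomposition.)
Upper bound: T is a sum of 3 rank-1 terms, T = [1, -2, 0] (x) [1, -1, 0] (x) [2, 1, 0] + [1, -1, -1] (x) [2, -2, -1] (x) [1, -2, 0] + [2, 1, 0] (x) [1, -2, 0] (x) [2, 0, -2] (written with every a and b primitive with positive leading entry and the scale carried by c; CP decompositions are not unique, and this one is verified by expanding entrywise), so rank(T) ≤ 3.
These bounds meet, so rank(T) = 3.
Check entry T[1,2,2] = 3: (1)·(-1)·(1) + (1)·(-2)·(-2) + (2)·(-2)·(0) = 3.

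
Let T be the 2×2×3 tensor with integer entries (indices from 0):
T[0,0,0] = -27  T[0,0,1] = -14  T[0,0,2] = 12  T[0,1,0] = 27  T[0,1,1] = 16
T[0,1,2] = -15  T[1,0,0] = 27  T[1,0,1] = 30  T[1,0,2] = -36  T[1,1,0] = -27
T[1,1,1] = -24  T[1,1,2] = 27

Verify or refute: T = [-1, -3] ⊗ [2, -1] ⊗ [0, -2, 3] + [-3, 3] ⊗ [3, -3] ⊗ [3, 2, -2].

Reconstruct entrywise from the claimed factors. For example, T[0,0,2] = 12 and Σₗ aₗ[0]bₗ[0]cₗ[2] = (-1)·(2)·(3) + (-3)·(3)·(-2) = 12; checking all 12 entries, every one matches. The claim holds.

Yes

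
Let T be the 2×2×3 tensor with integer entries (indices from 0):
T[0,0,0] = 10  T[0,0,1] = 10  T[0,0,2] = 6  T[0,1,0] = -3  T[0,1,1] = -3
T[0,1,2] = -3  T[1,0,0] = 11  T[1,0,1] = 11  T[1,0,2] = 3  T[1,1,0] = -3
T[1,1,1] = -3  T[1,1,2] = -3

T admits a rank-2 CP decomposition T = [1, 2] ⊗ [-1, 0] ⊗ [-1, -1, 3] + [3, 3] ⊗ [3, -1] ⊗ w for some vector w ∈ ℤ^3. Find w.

Subtract the known terms from T to get the rank-1 residual R = [3, 3] ⊗ [3, -1] ⊗ w, so R[i,j,k] = a[i]·b[j]·w[k]. Pick indices with nonzero a[0]·b[0] = (3)·(3) = 9. Only the fibre through (0,0,·) is needed: R[0,0,:] = T[0,0,:] − Σₗ aₗ[0]bₗ[0]cₗ = [10, 10, 6] − (1)·(-1)·[-1, -1, 3] = [9, 9, 9]. Then w[k] = R[0,0,k] / 9 for each k, giving w = [9, 9, 9] / 9 = [1, 1, 1].

w = [1, 1, 1]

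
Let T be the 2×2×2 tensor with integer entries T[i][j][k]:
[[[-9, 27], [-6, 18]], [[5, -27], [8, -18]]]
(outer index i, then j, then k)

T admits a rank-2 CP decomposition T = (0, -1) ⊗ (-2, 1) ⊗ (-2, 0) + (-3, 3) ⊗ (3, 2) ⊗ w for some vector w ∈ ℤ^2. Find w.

Subtract the known terms from T to get the rank-1 residual R = (-3, 3) ⊗ (3, 2) ⊗ w, so R[i,j,k] = a[i]·b[j]·w[k]. Pick indices with nonzero a[0]·b[0] = (-3)·(3) = -9. Only the fibre through (0,0,·) is needed: R[0,0,:] = T[0,0,:] − Σₗ aₗ[0]bₗ[0]cₗ = [-9, 27] − (0)·(-2)·(-2, 0) = [-9, 27]. Then w[k] = R[0,0,k] / -9 for each k, giving w = [-9, 27] / -9 = (1, -3).

w = (1, -3)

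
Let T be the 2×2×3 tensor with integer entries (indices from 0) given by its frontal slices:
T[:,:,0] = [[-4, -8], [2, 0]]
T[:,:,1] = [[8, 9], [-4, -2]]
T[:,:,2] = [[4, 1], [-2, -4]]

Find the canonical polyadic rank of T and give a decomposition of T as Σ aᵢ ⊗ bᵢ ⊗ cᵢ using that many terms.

Lower bound: the mode-3 unfolding of T (rows indexed by k, columns by (i,j) = (0,0), (0,1), (1,0), (1,1)) is [[-4, -8, 2, 0], [8, 9, -4, -2], [4, 1, -2, -4]].
There the 3×3 minor on rows k ∈ {0, 1, 2}, columns (i,j) ∈ {(0,0), (0,1), (1,1)} is det [[-4, -8, 0], [8, 9, -2], [4, 1, -4]] = -56 ≠ 0, so this unfolding has rank ≥ 3; CP rank is at least every unfolding rank, so rank(T) ≥ 3. (Unfolding ranks only ever bound the CP rank from below — rank(T) can be strictly larger than all of them — so the matching upper bound has to come from an explicit 3-term decomposition.)
Upper bound: T is a sum of 3 rank-1 terms, T = [1, 0] ⊗ [0, 1] ⊗ [-2, -1, -1] + [1, 1] ⊗ [0, 1] ⊗ [-2, 2, -2] + [2, -1] ⊗ [1, 1] ⊗ [-2, 4, 2] (written with every a and b primitive with positive leading entry and the scale carried by c; CP decompositions are not unique, and this one is verified by expanding entrywise), so rank(T) ≤ 3.
These bounds meet, so rank(T) = 3.

rank(T) = 3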